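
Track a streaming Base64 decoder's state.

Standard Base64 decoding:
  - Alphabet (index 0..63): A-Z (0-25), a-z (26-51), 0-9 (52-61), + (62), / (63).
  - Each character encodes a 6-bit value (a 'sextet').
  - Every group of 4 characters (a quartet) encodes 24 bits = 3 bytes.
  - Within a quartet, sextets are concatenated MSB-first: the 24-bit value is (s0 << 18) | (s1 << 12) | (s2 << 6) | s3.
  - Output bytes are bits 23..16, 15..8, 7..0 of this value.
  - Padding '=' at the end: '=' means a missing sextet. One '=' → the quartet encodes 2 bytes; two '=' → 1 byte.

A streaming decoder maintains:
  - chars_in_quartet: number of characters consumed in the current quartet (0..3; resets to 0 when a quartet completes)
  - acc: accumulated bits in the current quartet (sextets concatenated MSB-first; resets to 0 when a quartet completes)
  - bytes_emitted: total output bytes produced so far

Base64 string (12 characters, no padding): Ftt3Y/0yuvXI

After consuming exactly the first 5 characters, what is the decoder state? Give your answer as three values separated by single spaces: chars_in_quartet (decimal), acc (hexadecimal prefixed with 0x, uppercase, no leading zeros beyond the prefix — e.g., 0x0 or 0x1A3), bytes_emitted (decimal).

After char 0 ('F'=5): chars_in_quartet=1 acc=0x5 bytes_emitted=0
After char 1 ('t'=45): chars_in_quartet=2 acc=0x16D bytes_emitted=0
After char 2 ('t'=45): chars_in_quartet=3 acc=0x5B6D bytes_emitted=0
After char 3 ('3'=55): chars_in_quartet=4 acc=0x16DB77 -> emit 16 DB 77, reset; bytes_emitted=3
After char 4 ('Y'=24): chars_in_quartet=1 acc=0x18 bytes_emitted=3

Answer: 1 0x18 3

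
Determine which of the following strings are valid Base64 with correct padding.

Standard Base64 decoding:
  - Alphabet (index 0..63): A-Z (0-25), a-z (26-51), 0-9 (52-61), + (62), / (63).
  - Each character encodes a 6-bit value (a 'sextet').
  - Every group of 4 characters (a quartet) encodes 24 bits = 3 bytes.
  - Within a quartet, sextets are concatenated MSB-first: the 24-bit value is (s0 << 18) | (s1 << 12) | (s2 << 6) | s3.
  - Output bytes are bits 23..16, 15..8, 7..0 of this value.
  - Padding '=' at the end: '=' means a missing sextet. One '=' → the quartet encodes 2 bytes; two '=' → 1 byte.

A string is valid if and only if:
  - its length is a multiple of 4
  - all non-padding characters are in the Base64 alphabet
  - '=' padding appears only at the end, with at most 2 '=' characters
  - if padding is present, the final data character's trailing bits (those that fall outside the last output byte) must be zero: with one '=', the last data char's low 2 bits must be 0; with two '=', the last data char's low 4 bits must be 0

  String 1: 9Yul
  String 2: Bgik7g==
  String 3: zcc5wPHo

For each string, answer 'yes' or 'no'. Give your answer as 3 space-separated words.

String 1: '9Yul' → valid
String 2: 'Bgik7g==' → valid
String 3: 'zcc5wPHo' → valid

Answer: yes yes yes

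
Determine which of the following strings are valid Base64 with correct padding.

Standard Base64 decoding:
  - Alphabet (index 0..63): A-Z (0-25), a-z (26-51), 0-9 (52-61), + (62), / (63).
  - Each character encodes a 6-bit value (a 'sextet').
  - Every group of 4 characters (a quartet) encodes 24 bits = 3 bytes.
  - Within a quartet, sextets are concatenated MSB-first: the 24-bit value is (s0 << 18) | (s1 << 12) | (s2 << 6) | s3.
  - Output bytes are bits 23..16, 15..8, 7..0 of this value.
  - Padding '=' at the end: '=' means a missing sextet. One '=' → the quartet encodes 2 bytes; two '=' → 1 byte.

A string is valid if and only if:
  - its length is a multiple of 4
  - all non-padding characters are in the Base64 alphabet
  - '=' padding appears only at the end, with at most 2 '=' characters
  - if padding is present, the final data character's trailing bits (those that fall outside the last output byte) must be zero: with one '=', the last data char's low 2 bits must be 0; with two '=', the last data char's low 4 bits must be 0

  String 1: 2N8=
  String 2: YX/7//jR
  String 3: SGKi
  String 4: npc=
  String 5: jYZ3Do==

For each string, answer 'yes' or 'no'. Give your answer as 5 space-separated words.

String 1: '2N8=' → valid
String 2: 'YX/7//jR' → valid
String 3: 'SGKi' → valid
String 4: 'npc=' → valid
String 5: 'jYZ3Do==' → invalid (bad trailing bits)

Answer: yes yes yes yes no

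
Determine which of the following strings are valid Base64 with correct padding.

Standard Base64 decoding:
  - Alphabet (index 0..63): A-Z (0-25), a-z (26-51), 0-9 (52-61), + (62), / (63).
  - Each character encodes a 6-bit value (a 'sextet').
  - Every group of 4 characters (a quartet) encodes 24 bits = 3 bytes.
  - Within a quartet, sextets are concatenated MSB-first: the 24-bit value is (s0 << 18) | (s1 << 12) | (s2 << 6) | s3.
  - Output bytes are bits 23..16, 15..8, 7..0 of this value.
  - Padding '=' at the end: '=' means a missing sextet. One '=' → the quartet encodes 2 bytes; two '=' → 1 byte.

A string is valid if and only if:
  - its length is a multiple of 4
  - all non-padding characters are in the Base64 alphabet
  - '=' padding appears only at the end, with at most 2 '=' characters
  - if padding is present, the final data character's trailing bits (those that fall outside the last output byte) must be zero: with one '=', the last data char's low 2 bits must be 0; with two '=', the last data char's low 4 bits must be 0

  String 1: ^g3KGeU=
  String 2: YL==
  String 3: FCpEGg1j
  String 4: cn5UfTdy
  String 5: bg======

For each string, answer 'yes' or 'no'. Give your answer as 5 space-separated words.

String 1: '^g3KGeU=' → invalid (bad char(s): ['^'])
String 2: 'YL==' → invalid (bad trailing bits)
String 3: 'FCpEGg1j' → valid
String 4: 'cn5UfTdy' → valid
String 5: 'bg======' → invalid (6 pad chars (max 2))

Answer: no no yes yes no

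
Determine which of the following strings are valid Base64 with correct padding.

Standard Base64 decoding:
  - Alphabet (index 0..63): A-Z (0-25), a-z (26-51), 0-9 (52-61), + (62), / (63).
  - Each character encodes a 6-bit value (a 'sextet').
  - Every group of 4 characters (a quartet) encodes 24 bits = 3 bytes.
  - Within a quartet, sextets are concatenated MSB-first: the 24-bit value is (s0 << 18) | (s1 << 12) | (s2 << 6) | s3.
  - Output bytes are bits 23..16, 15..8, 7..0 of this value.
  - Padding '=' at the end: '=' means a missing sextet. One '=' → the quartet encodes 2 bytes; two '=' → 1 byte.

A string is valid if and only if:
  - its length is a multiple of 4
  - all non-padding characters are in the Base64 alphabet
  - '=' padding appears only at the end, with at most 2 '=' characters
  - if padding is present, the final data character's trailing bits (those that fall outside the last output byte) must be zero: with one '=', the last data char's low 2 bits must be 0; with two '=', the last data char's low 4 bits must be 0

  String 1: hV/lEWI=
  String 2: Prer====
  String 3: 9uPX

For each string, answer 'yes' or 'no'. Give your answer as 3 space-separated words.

Answer: yes no yes

Derivation:
String 1: 'hV/lEWI=' → valid
String 2: 'Prer====' → invalid (4 pad chars (max 2))
String 3: '9uPX' → valid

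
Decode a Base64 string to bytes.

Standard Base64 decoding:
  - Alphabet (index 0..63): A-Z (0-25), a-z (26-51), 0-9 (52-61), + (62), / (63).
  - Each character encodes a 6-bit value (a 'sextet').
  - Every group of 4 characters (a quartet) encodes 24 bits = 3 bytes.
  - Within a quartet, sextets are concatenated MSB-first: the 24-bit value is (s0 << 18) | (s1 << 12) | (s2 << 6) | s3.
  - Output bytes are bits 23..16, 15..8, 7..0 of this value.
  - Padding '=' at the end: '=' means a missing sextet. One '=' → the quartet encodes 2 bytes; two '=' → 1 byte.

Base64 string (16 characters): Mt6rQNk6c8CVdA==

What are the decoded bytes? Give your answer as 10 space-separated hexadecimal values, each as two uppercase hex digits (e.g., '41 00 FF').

After char 0 ('M'=12): chars_in_quartet=1 acc=0xC bytes_emitted=0
After char 1 ('t'=45): chars_in_quartet=2 acc=0x32D bytes_emitted=0
After char 2 ('6'=58): chars_in_quartet=3 acc=0xCB7A bytes_emitted=0
After char 3 ('r'=43): chars_in_quartet=4 acc=0x32DEAB -> emit 32 DE AB, reset; bytes_emitted=3
After char 4 ('Q'=16): chars_in_quartet=1 acc=0x10 bytes_emitted=3
After char 5 ('N'=13): chars_in_quartet=2 acc=0x40D bytes_emitted=3
After char 6 ('k'=36): chars_in_quartet=3 acc=0x10364 bytes_emitted=3
After char 7 ('6'=58): chars_in_quartet=4 acc=0x40D93A -> emit 40 D9 3A, reset; bytes_emitted=6
After char 8 ('c'=28): chars_in_quartet=1 acc=0x1C bytes_emitted=6
After char 9 ('8'=60): chars_in_quartet=2 acc=0x73C bytes_emitted=6
After char 10 ('C'=2): chars_in_quartet=3 acc=0x1CF02 bytes_emitted=6
After char 11 ('V'=21): chars_in_quartet=4 acc=0x73C095 -> emit 73 C0 95, reset; bytes_emitted=9
After char 12 ('d'=29): chars_in_quartet=1 acc=0x1D bytes_emitted=9
After char 13 ('A'=0): chars_in_quartet=2 acc=0x740 bytes_emitted=9
Padding '==': partial quartet acc=0x740 -> emit 74; bytes_emitted=10

Answer: 32 DE AB 40 D9 3A 73 C0 95 74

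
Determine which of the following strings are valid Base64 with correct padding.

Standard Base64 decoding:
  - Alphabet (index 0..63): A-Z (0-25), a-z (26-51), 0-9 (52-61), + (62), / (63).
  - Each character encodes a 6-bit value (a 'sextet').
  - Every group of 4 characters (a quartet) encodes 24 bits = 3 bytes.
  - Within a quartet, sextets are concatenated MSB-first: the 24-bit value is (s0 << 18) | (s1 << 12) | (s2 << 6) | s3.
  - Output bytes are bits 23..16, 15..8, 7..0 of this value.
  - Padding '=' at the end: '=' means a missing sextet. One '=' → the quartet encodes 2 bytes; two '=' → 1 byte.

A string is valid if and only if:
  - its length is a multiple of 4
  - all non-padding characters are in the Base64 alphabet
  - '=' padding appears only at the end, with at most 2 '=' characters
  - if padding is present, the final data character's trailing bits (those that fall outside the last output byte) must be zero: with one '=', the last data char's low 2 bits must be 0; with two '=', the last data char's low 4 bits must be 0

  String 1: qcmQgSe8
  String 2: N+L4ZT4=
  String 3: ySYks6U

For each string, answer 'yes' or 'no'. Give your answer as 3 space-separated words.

String 1: 'qcmQgSe8' → valid
String 2: 'N+L4ZT4=' → valid
String 3: 'ySYks6U' → invalid (len=7 not mult of 4)

Answer: yes yes no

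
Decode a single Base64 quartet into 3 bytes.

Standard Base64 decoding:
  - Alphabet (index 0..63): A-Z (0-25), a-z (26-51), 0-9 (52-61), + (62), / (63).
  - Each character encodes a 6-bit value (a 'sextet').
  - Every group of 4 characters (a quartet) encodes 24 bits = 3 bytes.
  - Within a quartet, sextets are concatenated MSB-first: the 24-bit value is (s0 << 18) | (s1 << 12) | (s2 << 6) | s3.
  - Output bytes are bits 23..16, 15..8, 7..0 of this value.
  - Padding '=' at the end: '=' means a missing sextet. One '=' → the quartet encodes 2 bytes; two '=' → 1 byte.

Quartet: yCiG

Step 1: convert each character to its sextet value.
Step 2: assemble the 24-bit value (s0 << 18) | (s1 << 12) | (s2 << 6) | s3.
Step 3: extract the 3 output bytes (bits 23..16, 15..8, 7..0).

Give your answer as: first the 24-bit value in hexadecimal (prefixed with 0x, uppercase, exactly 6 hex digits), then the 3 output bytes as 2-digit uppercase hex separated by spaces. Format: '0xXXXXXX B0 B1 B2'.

Sextets: y=50, C=2, i=34, G=6
24-bit: (50<<18) | (2<<12) | (34<<6) | 6
      = 0xC80000 | 0x002000 | 0x000880 | 0x000006
      = 0xC82886
Bytes: (v>>16)&0xFF=C8, (v>>8)&0xFF=28, v&0xFF=86

Answer: 0xC82886 C8 28 86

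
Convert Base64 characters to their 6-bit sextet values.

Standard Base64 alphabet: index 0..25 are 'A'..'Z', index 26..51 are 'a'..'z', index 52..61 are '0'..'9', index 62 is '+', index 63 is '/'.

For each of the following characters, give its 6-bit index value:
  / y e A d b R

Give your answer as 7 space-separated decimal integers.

Answer: 63 50 30 0 29 27 17

Derivation:
'/': index 63
'y': a..z range, 26 + ord('y') − ord('a') = 50
'e': a..z range, 26 + ord('e') − ord('a') = 30
'A': A..Z range, ord('A') − ord('A') = 0
'd': a..z range, 26 + ord('d') − ord('a') = 29
'b': a..z range, 26 + ord('b') − ord('a') = 27
'R': A..Z range, ord('R') − ord('A') = 17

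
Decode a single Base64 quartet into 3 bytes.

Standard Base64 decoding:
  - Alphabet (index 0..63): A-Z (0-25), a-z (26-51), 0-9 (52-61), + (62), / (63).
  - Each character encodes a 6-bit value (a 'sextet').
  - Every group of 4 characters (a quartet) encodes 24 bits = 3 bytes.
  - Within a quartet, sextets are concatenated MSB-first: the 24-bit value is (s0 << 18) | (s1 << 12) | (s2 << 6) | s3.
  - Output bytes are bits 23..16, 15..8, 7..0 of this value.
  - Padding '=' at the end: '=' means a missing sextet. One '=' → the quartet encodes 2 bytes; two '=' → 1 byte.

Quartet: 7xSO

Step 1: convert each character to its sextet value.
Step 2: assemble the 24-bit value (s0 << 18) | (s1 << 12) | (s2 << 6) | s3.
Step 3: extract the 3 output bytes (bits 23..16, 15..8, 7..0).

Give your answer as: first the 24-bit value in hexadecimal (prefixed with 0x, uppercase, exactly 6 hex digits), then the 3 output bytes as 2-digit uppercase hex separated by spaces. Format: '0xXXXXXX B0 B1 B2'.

Answer: 0xEF148E EF 14 8E

Derivation:
Sextets: 7=59, x=49, S=18, O=14
24-bit: (59<<18) | (49<<12) | (18<<6) | 14
      = 0xEC0000 | 0x031000 | 0x000480 | 0x00000E
      = 0xEF148E
Bytes: (v>>16)&0xFF=EF, (v>>8)&0xFF=14, v&0xFF=8E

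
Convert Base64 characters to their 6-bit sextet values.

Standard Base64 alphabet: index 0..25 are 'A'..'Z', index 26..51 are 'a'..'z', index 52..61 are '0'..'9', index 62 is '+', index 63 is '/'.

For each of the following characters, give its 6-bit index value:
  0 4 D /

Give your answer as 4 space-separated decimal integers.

'0': 0..9 range, 52 + ord('0') − ord('0') = 52
'4': 0..9 range, 52 + ord('4') − ord('0') = 56
'D': A..Z range, ord('D') − ord('A') = 3
'/': index 63

Answer: 52 56 3 63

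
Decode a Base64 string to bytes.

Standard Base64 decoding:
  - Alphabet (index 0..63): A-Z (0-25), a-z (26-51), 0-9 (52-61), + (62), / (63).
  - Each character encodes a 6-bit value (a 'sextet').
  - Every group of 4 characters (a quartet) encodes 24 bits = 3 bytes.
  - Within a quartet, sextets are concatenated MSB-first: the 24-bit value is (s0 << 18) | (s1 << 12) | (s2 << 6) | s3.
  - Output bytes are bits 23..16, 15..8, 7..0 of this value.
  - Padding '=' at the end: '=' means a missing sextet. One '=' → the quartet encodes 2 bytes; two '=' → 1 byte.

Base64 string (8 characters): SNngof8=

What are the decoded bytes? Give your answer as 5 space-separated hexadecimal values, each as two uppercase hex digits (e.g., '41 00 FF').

After char 0 ('S'=18): chars_in_quartet=1 acc=0x12 bytes_emitted=0
After char 1 ('N'=13): chars_in_quartet=2 acc=0x48D bytes_emitted=0
After char 2 ('n'=39): chars_in_quartet=3 acc=0x12367 bytes_emitted=0
After char 3 ('g'=32): chars_in_quartet=4 acc=0x48D9E0 -> emit 48 D9 E0, reset; bytes_emitted=3
After char 4 ('o'=40): chars_in_quartet=1 acc=0x28 bytes_emitted=3
After char 5 ('f'=31): chars_in_quartet=2 acc=0xA1F bytes_emitted=3
After char 6 ('8'=60): chars_in_quartet=3 acc=0x287FC bytes_emitted=3
Padding '=': partial quartet acc=0x287FC -> emit A1 FF; bytes_emitted=5

Answer: 48 D9 E0 A1 FF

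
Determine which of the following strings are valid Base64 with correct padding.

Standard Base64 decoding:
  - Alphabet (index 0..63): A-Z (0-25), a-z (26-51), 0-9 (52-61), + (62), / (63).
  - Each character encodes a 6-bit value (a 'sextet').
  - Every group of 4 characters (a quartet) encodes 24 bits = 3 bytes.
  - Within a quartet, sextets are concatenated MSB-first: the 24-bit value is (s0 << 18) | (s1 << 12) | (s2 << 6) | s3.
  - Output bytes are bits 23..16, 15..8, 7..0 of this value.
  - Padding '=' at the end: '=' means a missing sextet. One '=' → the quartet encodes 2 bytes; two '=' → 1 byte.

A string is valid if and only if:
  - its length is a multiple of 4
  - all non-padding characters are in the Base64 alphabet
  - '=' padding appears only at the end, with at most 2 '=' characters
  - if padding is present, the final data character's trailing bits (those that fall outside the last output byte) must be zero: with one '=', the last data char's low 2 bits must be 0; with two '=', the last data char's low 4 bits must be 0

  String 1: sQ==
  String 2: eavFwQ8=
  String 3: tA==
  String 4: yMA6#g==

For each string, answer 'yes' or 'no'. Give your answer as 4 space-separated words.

String 1: 'sQ==' → valid
String 2: 'eavFwQ8=' → valid
String 3: 'tA==' → valid
String 4: 'yMA6#g==' → invalid (bad char(s): ['#'])

Answer: yes yes yes no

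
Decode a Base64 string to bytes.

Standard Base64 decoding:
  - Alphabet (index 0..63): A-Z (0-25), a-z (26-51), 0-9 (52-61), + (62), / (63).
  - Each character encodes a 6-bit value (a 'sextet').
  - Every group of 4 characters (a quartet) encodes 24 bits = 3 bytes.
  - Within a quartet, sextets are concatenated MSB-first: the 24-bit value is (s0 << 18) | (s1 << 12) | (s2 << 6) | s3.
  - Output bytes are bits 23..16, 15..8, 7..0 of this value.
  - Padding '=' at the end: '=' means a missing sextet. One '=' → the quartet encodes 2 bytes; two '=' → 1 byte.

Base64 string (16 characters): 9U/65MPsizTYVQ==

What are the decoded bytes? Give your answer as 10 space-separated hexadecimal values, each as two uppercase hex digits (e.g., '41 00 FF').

After char 0 ('9'=61): chars_in_quartet=1 acc=0x3D bytes_emitted=0
After char 1 ('U'=20): chars_in_quartet=2 acc=0xF54 bytes_emitted=0
After char 2 ('/'=63): chars_in_quartet=3 acc=0x3D53F bytes_emitted=0
After char 3 ('6'=58): chars_in_quartet=4 acc=0xF54FFA -> emit F5 4F FA, reset; bytes_emitted=3
After char 4 ('5'=57): chars_in_quartet=1 acc=0x39 bytes_emitted=3
After char 5 ('M'=12): chars_in_quartet=2 acc=0xE4C bytes_emitted=3
After char 6 ('P'=15): chars_in_quartet=3 acc=0x3930F bytes_emitted=3
After char 7 ('s'=44): chars_in_quartet=4 acc=0xE4C3EC -> emit E4 C3 EC, reset; bytes_emitted=6
After char 8 ('i'=34): chars_in_quartet=1 acc=0x22 bytes_emitted=6
After char 9 ('z'=51): chars_in_quartet=2 acc=0x8B3 bytes_emitted=6
After char 10 ('T'=19): chars_in_quartet=3 acc=0x22CD3 bytes_emitted=6
After char 11 ('Y'=24): chars_in_quartet=4 acc=0x8B34D8 -> emit 8B 34 D8, reset; bytes_emitted=9
After char 12 ('V'=21): chars_in_quartet=1 acc=0x15 bytes_emitted=9
After char 13 ('Q'=16): chars_in_quartet=2 acc=0x550 bytes_emitted=9
Padding '==': partial quartet acc=0x550 -> emit 55; bytes_emitted=10

Answer: F5 4F FA E4 C3 EC 8B 34 D8 55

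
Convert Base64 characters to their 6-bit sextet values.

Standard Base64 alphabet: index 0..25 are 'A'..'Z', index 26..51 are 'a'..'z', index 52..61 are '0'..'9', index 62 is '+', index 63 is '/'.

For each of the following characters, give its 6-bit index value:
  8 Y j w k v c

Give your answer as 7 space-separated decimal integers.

Answer: 60 24 35 48 36 47 28

Derivation:
'8': 0..9 range, 52 + ord('8') − ord('0') = 60
'Y': A..Z range, ord('Y') − ord('A') = 24
'j': a..z range, 26 + ord('j') − ord('a') = 35
'w': a..z range, 26 + ord('w') − ord('a') = 48
'k': a..z range, 26 + ord('k') − ord('a') = 36
'v': a..z range, 26 + ord('v') − ord('a') = 47
'c': a..z range, 26 + ord('c') − ord('a') = 28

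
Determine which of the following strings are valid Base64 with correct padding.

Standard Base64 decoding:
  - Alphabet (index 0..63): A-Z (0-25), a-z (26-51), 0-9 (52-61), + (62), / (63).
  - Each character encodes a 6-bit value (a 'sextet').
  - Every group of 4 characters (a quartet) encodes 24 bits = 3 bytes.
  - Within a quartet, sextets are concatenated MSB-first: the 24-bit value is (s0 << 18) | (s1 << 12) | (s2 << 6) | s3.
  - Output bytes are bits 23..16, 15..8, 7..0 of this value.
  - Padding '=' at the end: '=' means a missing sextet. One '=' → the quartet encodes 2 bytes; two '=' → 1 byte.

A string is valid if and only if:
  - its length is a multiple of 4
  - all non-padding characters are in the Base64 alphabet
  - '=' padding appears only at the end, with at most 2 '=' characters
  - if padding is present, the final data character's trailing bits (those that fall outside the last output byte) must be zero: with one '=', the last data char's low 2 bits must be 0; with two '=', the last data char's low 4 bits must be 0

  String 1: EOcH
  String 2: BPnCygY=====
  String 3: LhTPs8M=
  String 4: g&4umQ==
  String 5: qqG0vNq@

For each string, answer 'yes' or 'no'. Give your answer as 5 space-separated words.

Answer: yes no yes no no

Derivation:
String 1: 'EOcH' → valid
String 2: 'BPnCygY=====' → invalid (5 pad chars (max 2))
String 3: 'LhTPs8M=' → valid
String 4: 'g&4umQ==' → invalid (bad char(s): ['&'])
String 5: 'qqG0vNq@' → invalid (bad char(s): ['@'])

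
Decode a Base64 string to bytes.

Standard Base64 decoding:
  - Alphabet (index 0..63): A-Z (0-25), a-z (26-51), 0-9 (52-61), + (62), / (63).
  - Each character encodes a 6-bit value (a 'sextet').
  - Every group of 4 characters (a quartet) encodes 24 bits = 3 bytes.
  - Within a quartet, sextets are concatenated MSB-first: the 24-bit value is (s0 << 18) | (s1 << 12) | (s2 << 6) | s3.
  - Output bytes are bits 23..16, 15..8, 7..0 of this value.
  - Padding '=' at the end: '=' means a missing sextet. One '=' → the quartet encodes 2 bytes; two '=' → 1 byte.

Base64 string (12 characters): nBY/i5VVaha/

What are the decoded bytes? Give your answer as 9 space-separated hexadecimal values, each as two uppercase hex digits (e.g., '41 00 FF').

After char 0 ('n'=39): chars_in_quartet=1 acc=0x27 bytes_emitted=0
After char 1 ('B'=1): chars_in_quartet=2 acc=0x9C1 bytes_emitted=0
After char 2 ('Y'=24): chars_in_quartet=3 acc=0x27058 bytes_emitted=0
After char 3 ('/'=63): chars_in_quartet=4 acc=0x9C163F -> emit 9C 16 3F, reset; bytes_emitted=3
After char 4 ('i'=34): chars_in_quartet=1 acc=0x22 bytes_emitted=3
After char 5 ('5'=57): chars_in_quartet=2 acc=0x8B9 bytes_emitted=3
After char 6 ('V'=21): chars_in_quartet=3 acc=0x22E55 bytes_emitted=3
After char 7 ('V'=21): chars_in_quartet=4 acc=0x8B9555 -> emit 8B 95 55, reset; bytes_emitted=6
After char 8 ('a'=26): chars_in_quartet=1 acc=0x1A bytes_emitted=6
After char 9 ('h'=33): chars_in_quartet=2 acc=0x6A1 bytes_emitted=6
After char 10 ('a'=26): chars_in_quartet=3 acc=0x1A85A bytes_emitted=6
After char 11 ('/'=63): chars_in_quartet=4 acc=0x6A16BF -> emit 6A 16 BF, reset; bytes_emitted=9

Answer: 9C 16 3F 8B 95 55 6A 16 BF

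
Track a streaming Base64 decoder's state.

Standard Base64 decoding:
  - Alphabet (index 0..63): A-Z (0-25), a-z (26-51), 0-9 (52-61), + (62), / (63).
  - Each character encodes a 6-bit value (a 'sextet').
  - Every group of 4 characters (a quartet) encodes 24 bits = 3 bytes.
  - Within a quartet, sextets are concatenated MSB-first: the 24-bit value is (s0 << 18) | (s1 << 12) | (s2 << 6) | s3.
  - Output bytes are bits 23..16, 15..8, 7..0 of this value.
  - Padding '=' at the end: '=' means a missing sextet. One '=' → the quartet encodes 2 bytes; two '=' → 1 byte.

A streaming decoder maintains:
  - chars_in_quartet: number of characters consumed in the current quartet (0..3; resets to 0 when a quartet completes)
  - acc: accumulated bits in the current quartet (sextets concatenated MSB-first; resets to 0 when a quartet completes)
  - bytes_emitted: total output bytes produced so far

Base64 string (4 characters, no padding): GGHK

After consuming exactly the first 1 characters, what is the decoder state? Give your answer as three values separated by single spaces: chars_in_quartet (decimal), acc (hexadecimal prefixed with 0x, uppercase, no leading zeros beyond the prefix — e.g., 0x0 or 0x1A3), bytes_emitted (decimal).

After char 0 ('G'=6): chars_in_quartet=1 acc=0x6 bytes_emitted=0

Answer: 1 0x6 0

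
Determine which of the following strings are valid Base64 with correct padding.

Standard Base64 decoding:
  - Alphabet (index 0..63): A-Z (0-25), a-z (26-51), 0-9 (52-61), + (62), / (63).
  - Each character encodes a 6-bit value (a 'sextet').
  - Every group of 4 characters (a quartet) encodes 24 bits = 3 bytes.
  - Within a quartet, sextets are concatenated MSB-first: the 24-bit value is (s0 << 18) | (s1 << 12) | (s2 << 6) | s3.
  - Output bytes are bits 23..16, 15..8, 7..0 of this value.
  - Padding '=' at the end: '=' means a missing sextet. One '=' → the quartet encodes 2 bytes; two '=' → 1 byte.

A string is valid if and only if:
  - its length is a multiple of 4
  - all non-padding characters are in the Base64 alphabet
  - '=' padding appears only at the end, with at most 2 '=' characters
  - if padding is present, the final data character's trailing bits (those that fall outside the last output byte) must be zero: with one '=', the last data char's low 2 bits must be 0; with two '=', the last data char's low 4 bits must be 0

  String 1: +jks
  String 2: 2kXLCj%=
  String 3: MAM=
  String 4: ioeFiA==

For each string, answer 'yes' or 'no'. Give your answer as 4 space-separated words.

Answer: yes no yes yes

Derivation:
String 1: '+jks' → valid
String 2: '2kXLCj%=' → invalid (bad char(s): ['%'])
String 3: 'MAM=' → valid
String 4: 'ioeFiA==' → valid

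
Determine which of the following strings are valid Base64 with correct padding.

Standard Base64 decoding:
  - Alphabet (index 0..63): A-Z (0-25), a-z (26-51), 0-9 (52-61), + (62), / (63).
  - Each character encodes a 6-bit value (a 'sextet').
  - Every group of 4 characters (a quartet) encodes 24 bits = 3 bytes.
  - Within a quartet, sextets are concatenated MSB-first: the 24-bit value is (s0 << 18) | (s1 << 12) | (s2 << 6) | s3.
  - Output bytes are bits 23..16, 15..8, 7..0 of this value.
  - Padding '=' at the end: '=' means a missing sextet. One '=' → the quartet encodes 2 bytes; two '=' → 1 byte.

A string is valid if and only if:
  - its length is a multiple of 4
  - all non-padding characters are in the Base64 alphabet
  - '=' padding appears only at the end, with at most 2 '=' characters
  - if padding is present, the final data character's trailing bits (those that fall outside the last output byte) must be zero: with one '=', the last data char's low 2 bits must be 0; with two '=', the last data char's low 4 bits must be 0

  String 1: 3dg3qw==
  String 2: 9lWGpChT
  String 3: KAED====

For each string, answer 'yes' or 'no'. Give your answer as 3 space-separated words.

Answer: yes yes no

Derivation:
String 1: '3dg3qw==' → valid
String 2: '9lWGpChT' → valid
String 3: 'KAED====' → invalid (4 pad chars (max 2))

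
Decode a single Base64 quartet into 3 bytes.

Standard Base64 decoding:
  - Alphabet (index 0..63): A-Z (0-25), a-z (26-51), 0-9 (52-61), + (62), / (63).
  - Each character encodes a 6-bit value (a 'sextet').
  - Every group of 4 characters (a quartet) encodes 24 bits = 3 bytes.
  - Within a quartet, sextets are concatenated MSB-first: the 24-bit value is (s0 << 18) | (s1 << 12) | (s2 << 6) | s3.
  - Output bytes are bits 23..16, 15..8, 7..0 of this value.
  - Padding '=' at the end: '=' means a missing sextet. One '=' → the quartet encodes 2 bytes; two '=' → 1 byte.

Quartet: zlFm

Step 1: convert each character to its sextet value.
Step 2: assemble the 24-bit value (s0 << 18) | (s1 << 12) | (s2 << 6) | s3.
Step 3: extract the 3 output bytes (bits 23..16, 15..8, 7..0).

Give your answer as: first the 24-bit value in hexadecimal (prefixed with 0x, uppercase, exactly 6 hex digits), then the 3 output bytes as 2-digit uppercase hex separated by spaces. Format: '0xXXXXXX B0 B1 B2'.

Sextets: z=51, l=37, F=5, m=38
24-bit: (51<<18) | (37<<12) | (5<<6) | 38
      = 0xCC0000 | 0x025000 | 0x000140 | 0x000026
      = 0xCE5166
Bytes: (v>>16)&0xFF=CE, (v>>8)&0xFF=51, v&0xFF=66

Answer: 0xCE5166 CE 51 66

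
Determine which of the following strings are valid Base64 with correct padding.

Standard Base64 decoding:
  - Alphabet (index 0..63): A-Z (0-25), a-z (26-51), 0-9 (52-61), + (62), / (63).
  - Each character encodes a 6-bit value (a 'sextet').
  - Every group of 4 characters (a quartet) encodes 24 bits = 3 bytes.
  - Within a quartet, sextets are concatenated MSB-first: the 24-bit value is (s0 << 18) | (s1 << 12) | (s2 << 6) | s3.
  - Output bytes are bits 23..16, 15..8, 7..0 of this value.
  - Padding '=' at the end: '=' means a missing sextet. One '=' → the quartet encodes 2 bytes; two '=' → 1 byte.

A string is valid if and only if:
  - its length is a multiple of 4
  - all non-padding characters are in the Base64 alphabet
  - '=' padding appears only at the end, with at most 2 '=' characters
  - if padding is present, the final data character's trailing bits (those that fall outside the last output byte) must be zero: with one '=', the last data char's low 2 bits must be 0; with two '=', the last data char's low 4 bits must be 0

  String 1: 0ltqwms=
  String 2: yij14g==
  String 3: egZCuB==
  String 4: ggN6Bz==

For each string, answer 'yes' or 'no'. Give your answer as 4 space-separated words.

Answer: yes yes no no

Derivation:
String 1: '0ltqwms=' → valid
String 2: 'yij14g==' → valid
String 3: 'egZCuB==' → invalid (bad trailing bits)
String 4: 'ggN6Bz==' → invalid (bad trailing bits)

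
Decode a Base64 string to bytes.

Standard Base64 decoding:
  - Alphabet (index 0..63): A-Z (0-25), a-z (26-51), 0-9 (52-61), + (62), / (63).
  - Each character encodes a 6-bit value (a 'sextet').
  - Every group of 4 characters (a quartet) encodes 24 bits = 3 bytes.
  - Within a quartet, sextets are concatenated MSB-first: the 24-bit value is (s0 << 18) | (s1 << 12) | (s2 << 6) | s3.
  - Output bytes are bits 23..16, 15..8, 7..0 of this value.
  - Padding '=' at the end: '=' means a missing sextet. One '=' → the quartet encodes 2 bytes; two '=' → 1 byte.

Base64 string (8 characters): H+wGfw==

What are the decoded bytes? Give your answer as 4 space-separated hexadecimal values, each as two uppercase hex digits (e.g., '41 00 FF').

After char 0 ('H'=7): chars_in_quartet=1 acc=0x7 bytes_emitted=0
After char 1 ('+'=62): chars_in_quartet=2 acc=0x1FE bytes_emitted=0
After char 2 ('w'=48): chars_in_quartet=3 acc=0x7FB0 bytes_emitted=0
After char 3 ('G'=6): chars_in_quartet=4 acc=0x1FEC06 -> emit 1F EC 06, reset; bytes_emitted=3
After char 4 ('f'=31): chars_in_quartet=1 acc=0x1F bytes_emitted=3
After char 5 ('w'=48): chars_in_quartet=2 acc=0x7F0 bytes_emitted=3
Padding '==': partial quartet acc=0x7F0 -> emit 7F; bytes_emitted=4

Answer: 1F EC 06 7F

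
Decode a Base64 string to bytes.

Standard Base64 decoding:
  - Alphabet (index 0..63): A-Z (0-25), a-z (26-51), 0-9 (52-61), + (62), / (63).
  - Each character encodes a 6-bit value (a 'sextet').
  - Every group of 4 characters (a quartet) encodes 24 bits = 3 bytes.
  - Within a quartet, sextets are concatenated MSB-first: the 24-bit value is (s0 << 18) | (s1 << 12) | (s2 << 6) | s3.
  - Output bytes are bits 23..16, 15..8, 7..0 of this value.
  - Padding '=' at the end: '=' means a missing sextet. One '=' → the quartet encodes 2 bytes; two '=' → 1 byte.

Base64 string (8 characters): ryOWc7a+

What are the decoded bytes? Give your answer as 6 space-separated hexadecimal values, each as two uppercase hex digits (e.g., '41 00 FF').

After char 0 ('r'=43): chars_in_quartet=1 acc=0x2B bytes_emitted=0
After char 1 ('y'=50): chars_in_quartet=2 acc=0xAF2 bytes_emitted=0
After char 2 ('O'=14): chars_in_quartet=3 acc=0x2BC8E bytes_emitted=0
After char 3 ('W'=22): chars_in_quartet=4 acc=0xAF2396 -> emit AF 23 96, reset; bytes_emitted=3
After char 4 ('c'=28): chars_in_quartet=1 acc=0x1C bytes_emitted=3
After char 5 ('7'=59): chars_in_quartet=2 acc=0x73B bytes_emitted=3
After char 6 ('a'=26): chars_in_quartet=3 acc=0x1CEDA bytes_emitted=3
After char 7 ('+'=62): chars_in_quartet=4 acc=0x73B6BE -> emit 73 B6 BE, reset; bytes_emitted=6

Answer: AF 23 96 73 B6 BE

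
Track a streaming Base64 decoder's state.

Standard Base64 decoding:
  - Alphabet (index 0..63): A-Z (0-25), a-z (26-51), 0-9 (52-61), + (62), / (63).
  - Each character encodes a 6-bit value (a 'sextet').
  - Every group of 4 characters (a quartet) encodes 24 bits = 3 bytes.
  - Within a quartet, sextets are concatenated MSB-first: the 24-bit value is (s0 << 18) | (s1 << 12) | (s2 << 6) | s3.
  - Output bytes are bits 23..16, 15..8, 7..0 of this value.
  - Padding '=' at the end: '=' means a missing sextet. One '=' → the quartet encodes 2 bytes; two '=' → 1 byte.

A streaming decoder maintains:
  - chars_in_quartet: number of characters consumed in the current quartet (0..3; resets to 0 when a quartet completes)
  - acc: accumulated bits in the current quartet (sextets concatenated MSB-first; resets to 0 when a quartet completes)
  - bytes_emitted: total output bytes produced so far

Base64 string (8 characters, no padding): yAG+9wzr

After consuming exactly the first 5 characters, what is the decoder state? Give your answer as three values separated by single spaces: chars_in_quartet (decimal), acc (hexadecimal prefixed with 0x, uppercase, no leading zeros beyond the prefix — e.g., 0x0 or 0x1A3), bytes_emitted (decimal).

Answer: 1 0x3D 3

Derivation:
After char 0 ('y'=50): chars_in_quartet=1 acc=0x32 bytes_emitted=0
After char 1 ('A'=0): chars_in_quartet=2 acc=0xC80 bytes_emitted=0
After char 2 ('G'=6): chars_in_quartet=3 acc=0x32006 bytes_emitted=0
After char 3 ('+'=62): chars_in_quartet=4 acc=0xC801BE -> emit C8 01 BE, reset; bytes_emitted=3
After char 4 ('9'=61): chars_in_quartet=1 acc=0x3D bytes_emitted=3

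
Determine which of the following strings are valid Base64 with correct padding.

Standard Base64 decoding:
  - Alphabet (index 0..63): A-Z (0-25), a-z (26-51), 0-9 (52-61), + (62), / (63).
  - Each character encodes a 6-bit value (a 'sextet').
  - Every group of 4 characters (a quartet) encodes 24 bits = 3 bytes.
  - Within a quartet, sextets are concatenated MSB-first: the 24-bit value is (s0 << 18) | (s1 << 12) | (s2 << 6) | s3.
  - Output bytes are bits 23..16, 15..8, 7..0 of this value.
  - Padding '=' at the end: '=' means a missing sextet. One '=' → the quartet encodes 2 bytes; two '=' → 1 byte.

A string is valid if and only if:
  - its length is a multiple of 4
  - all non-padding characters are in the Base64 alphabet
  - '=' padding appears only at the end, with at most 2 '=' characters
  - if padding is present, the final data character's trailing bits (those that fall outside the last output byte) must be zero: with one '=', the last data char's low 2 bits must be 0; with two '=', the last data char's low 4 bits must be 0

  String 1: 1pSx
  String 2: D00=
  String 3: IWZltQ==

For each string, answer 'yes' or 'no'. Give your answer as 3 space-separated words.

Answer: yes yes yes

Derivation:
String 1: '1pSx' → valid
String 2: 'D00=' → valid
String 3: 'IWZltQ==' → valid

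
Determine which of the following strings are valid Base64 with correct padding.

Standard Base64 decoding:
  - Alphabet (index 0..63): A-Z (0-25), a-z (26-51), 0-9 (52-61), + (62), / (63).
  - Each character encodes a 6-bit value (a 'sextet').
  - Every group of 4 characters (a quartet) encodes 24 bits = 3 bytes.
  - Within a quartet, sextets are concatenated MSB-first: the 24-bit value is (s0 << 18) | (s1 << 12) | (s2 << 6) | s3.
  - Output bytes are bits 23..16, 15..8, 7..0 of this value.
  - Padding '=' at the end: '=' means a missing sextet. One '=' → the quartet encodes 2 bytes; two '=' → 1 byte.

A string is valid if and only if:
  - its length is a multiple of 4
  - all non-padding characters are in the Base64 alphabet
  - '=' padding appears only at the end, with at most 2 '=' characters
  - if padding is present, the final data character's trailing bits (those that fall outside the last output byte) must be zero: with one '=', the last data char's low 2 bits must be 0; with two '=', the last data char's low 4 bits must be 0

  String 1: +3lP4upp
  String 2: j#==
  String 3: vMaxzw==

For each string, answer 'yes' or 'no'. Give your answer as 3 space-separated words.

String 1: '+3lP4upp' → valid
String 2: 'j#==' → invalid (bad char(s): ['#'])
String 3: 'vMaxzw==' → valid

Answer: yes no yes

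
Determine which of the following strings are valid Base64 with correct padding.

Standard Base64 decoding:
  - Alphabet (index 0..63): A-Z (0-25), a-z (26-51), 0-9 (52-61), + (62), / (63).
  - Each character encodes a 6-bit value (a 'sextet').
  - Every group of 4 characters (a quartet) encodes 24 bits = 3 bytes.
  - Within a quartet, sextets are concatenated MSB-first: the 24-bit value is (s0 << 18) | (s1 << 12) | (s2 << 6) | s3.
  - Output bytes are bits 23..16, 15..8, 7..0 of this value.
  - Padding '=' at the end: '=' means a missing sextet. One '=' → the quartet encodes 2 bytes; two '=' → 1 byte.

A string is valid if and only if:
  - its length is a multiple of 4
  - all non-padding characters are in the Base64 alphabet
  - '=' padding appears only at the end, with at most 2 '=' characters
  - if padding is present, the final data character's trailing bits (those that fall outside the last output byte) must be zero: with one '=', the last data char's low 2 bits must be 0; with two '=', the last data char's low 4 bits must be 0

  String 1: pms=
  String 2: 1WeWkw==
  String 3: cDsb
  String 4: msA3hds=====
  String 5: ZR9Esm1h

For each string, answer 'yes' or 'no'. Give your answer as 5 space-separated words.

Answer: yes yes yes no yes

Derivation:
String 1: 'pms=' → valid
String 2: '1WeWkw==' → valid
String 3: 'cDsb' → valid
String 4: 'msA3hds=====' → invalid (5 pad chars (max 2))
String 5: 'ZR9Esm1h' → valid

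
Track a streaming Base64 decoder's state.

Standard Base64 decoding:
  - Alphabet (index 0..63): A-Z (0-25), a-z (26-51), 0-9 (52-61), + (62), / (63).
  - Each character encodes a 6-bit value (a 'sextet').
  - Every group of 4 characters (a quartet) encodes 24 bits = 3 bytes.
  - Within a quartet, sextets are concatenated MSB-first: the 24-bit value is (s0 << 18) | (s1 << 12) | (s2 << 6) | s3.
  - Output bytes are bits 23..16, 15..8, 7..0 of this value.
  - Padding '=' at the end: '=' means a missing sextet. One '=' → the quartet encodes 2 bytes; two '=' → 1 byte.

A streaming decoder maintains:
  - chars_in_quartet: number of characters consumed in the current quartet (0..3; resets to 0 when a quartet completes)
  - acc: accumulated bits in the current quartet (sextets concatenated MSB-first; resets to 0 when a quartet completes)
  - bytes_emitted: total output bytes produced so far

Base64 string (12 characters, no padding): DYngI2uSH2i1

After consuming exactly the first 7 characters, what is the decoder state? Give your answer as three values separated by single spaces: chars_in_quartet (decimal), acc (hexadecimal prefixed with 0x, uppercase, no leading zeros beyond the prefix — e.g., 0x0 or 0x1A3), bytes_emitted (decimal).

Answer: 3 0x8DAE 3

Derivation:
After char 0 ('D'=3): chars_in_quartet=1 acc=0x3 bytes_emitted=0
After char 1 ('Y'=24): chars_in_quartet=2 acc=0xD8 bytes_emitted=0
After char 2 ('n'=39): chars_in_quartet=3 acc=0x3627 bytes_emitted=0
After char 3 ('g'=32): chars_in_quartet=4 acc=0xD89E0 -> emit 0D 89 E0, reset; bytes_emitted=3
After char 4 ('I'=8): chars_in_quartet=1 acc=0x8 bytes_emitted=3
After char 5 ('2'=54): chars_in_quartet=2 acc=0x236 bytes_emitted=3
After char 6 ('u'=46): chars_in_quartet=3 acc=0x8DAE bytes_emitted=3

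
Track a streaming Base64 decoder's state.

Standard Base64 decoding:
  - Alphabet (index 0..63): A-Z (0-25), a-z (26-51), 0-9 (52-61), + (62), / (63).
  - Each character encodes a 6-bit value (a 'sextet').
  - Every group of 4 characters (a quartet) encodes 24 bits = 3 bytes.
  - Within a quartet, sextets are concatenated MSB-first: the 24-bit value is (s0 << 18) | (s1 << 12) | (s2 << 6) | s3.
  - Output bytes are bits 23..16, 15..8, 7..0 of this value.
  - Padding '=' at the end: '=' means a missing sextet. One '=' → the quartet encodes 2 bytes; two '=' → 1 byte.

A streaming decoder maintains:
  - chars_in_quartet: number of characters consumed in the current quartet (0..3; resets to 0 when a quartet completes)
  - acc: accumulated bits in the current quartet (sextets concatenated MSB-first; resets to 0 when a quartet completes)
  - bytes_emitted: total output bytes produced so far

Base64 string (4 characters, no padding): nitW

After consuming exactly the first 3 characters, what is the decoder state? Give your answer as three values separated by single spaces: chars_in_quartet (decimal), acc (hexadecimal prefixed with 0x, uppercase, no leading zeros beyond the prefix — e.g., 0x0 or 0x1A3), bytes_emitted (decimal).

Answer: 3 0x278AD 0

Derivation:
After char 0 ('n'=39): chars_in_quartet=1 acc=0x27 bytes_emitted=0
After char 1 ('i'=34): chars_in_quartet=2 acc=0x9E2 bytes_emitted=0
After char 2 ('t'=45): chars_in_quartet=3 acc=0x278AD bytes_emitted=0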